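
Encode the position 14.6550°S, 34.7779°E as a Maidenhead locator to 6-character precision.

KH75ji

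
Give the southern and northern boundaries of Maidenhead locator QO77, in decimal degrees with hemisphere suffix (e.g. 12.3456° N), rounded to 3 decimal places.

Field Q=16, O=14: +16·20° lon, +14·10° lat → SW at lon 140°, lat 50°.
Square 7, 7: +7·2° lon, +7·1° lat → SW at lon 154°, lat 57°.
Cell spans 2° lon × 1° lat.
south 57.000° N, north 58.000° N.

57.000° N, 58.000° N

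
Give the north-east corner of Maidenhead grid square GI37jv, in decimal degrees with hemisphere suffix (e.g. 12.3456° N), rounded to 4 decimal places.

2.0833° S, 53.1667° W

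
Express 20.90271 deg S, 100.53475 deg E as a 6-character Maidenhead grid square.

OG09gc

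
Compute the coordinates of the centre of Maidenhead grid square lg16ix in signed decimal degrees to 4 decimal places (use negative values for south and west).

-23.0208, 42.7083

Field L=11, G=6: +11·20° lon, +6·10° lat → SW at lon 40°, lat -30°.
Square 1, 6: +1·2° lon, +6·1° lat → SW at lon 42°, lat -24°.
Subsquare i=8, x=23: +8·0.0833333° lon, +23·0.0416667° lat → SW at lon 42.6667°, lat -23.0417°.
Cell spans 0.0833333° lon × 0.0416667° lat. Centre is SW corner plus half of each.
latitude -23.0208, longitude 42.7083.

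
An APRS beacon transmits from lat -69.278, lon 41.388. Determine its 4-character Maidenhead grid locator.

Shift to the Maidenhead origin (180°W, 90°S): lon 221.39, lat 20.72.
Field: lon ⌊221.39/20⌋ = 11 → L; lat ⌊20.72/10⌋ = 2 → C.
Square: lon ⌊1.39/2⌋ = 0; lat ⌊0.72/1⌋ = 0.

LC00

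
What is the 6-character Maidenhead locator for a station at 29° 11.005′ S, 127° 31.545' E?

PG30st

Shift to the Maidenhead origin (180°W, 90°S): lon 307.5258, lat 60.8166.
Field (20°×10°, letters A–R): lon ⌊307.5258/20⌋ = 15 → P; lat ⌊60.8166/10⌋ = 6 → G.
Square (2°×1°, digits 0–9): lon ⌊7.5258/2⌋ = 3; lat ⌊0.8166/1⌋ = 0.
Subsquare (5′×2.5′, letters a–x): lon ⌊1.5258/0.0833333⌋ = 18 → s; lat ⌊0.8166/0.0416667⌋ = 19 → t.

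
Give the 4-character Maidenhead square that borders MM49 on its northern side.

MN40

Latitude square 9; +1 → 10, wraps to 0, carry into field.
Latitude field M = 12; +1 → 13 = N.
The longitude characters are unchanged.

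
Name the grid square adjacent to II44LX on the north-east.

II45ma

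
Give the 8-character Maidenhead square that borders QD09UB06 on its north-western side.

QD09tb97

Longitude extended square 0; −1 → -1, wraps to 9, carry into subsquare.
Longitude subsquare u = 20; −1 → 19 = t.
Latitude extended square 6; +1 → 7.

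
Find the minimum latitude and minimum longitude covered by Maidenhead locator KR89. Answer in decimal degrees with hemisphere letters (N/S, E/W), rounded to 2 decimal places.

89.00° N, 36.00° E

Field K=10, R=17: +10·20° lon, +17·10° lat → SW at lon 20°, lat 80°.
Square 8, 9: +8·2° lon, +9·1° lat → SW at lon 36°, lat 89°.
latitude 89.00° N, longitude 36.00° E.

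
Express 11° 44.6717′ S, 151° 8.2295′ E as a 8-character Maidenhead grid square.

QH58ng61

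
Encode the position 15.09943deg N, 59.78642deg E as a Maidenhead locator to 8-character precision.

Shift to the Maidenhead origin (180°W, 90°S): lon 239.78642, lat 105.09943.
Field: 239.78642/20 → 11 → L, 105.09943/10 → 10 → K; chars LK.
Square: 19.78642/2 → 9, 5.09943/1 → 5; chars 95.
Subsquare: 1.78642/0.0833333 → 21 → v, 0.09943/0.0416667 → 2 → c; chars vc.
Extended square: 0.03642/0.00833333 → 4, 0.01610/0.00416667 → 3; chars 43.

LK95vc43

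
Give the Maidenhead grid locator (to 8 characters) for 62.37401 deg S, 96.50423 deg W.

EC17rp90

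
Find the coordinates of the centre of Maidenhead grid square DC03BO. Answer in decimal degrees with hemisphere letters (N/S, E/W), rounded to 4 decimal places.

Field D=3, C=2: +3·20° lon, +2·10° lat → SW at lon -120°, lat -70°.
Square 0, 3: +0·2° lon, +3·1° lat → SW at lon -120°, lat -67°.
Subsquare b=1, o=14: +1·0.0833333° lon, +14·0.0416667° lat → SW at lon -119.917°, lat -66.4167°.
Cell spans 0.0833333° lon × 0.0416667° lat. Centre is SW corner plus half of each.
latitude 66.3958° S, longitude 119.8750° W.

66.3958° S, 119.8750° W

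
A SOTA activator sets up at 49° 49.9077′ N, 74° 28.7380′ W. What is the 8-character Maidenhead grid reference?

FN29st29

Shift to the Maidenhead origin (180°W, 90°S): lon 105.52103, lat 139.83179.
Field (20°×10°, letters A–R): 105.52103/20 → 5 → F, 139.83179/10 → 13 → N; chars FN.
Square (2°×1°, digits 0–9): 5.52103/2 → 2, 9.83179/1 → 9; chars 29.
Subsquare (5′×2.5′, letters a–x): 1.52103/0.0833333 → 18 → s, 0.83179/0.0416667 → 19 → t; chars st.
Extended square (30″×15″, digits 0–9): 0.02103/0.00833333 → 2, 0.04013/0.00416667 → 9; chars 29.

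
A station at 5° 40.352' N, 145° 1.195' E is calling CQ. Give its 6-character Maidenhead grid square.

QJ25mq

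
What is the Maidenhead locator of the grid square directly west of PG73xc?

Longitude subsquare x = 23; −1 → 22 = w.
The latitude characters are unchanged.

PG73wc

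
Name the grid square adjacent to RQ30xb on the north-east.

Longitude subsquare x = 23; +1 → 24, wraps to 0 = a, carry into square.
Longitude square 3; +1 → 4.
Latitude subsquare b = 1; +1 → 2 = c.

RQ40ac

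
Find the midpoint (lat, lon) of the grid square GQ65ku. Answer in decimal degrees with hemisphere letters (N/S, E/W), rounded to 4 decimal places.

Field G=6, Q=16: +6·20° lon, +16·10° lat → SW at lon -60°, lat 70°.
Square 6, 5: +6·2° lon, +5·1° lat → SW at lon -48°, lat 75°.
Subsquare k=10, u=20: +10·0.0833333° lon, +20·0.0416667° lat → SW at lon -47.1667°, lat 75.8333°.
Cell spans 0.0833333° lon × 0.0416667° lat. Centre is SW corner plus half of each.
latitude 75.8542° N, longitude 47.1250° W.

75.8542° N, 47.1250° W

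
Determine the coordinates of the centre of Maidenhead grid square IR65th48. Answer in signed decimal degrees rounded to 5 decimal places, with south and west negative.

Field I=8, R=17: +8·20° lon, +17·10° lat → SW at lon -20°, lat 80°.
Square 6, 5: +6·2° lon, +5·1° lat → SW at lon -8°, lat 85°.
Subsquare t=19, h=7: +19·0.0833333° lon, +7·0.0416667° lat → SW at lon -6.41667°, lat 85.2917°.
Extended square 4, 8: +4·0.00833333° lon, +8·0.00416667° lat → SW at lon -6.38333°, lat 85.325°.
Cell spans 0.00833333° lon × 0.00416667° lat. Centre is SW corner plus half of each.
latitude 85.32708, longitude -6.37917.

85.32708, -6.37917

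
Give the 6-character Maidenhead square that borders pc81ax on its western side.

Longitude subsquare a = 0; −1 → -1, wraps to 23 = x, carry into square.
Longitude square 8; −1 → 7.
The latitude characters are unchanged.

PC71xx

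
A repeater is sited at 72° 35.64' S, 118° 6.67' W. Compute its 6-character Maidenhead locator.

DB07wj

Add 180° to longitude and 90° to latitude: 61.8888, 17.4060.
Field: 61.8888/20 → 3 → D, 17.4060/10 → 1 → B; chars DB.
Square: 1.8888/2 → 0, 7.4060/1 → 7; chars 07.
Subsquare: 1.8888/0.0833333 → 22 → w, 0.4060/0.0416667 → 9 → j; chars wj.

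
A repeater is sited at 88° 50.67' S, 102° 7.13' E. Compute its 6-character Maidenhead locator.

OA11bd

Add 180° to longitude and 90° to latitude: 282.1188, 1.1555.
Field (20°×10°, letters A–R): 282.1188/20 → 14 → O, 1.1555/10 → 0 → A; chars OA.
Square (2°×1°, digits 0–9): 2.1188/2 → 1, 1.1555/1 → 1; chars 11.
Subsquare (5′×2.5′, letters a–x): 0.1188/0.0833333 → 1 → b, 0.1555/0.0416667 → 3 → d; chars bd.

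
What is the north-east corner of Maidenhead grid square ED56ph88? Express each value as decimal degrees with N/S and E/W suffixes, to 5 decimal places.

Field E=4, D=3: +4·20° lon, +3·10° lat → SW at lon -100°, lat -60°.
Square 5, 6: +5·2° lon, +6·1° lat → SW at lon -90°, lat -54°.
Subsquare p=15, h=7: +15·0.0833333° lon, +7·0.0416667° lat → SW at lon -88.75°, lat -53.7083°.
Extended square 8, 8: +8·0.00833333° lon, +8·0.00416667° lat → SW at lon -88.6833°, lat -53.675°.
Cell spans 0.00833333° lon × 0.00416667° lat. NE corner is SW corner plus one full cell.
latitude 53.67083° S, longitude 88.67500° W.

53.67083° S, 88.67500° W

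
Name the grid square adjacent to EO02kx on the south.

EO02kw

Latitude subsquare x = 23; −1 → 22 = w.
The longitude characters are unchanged.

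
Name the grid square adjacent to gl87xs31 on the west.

Longitude extended square 3; −1 → 2.
The latitude characters are unchanged.

GL87xs21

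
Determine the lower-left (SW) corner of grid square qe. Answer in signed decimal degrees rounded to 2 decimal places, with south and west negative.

Field Q=16, E=4: +16·20° lon, +4·10° lat → SW at lon 140°, lat -50°.
latitude -50.00, longitude 140.00.

-50.00, 140.00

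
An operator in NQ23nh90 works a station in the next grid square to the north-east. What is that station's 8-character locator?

NQ23oh01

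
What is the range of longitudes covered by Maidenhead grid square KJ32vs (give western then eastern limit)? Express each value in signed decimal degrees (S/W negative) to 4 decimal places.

Field K=10, J=9: +10·20° lon, +9·10° lat → SW at lon 20°, lat 0°.
Square 3, 2: +3·2° lon, +2·1° lat → SW at lon 26°, lat 2°.
Subsquare v=21, s=18: +21·0.0833333° lon, +18·0.0416667° lat → SW at lon 27.75°, lat 2.75°.
Cell spans 0.0833333° lon × 0.0416667° lat.
west 27.7500, east 27.8333.

27.7500, 27.8333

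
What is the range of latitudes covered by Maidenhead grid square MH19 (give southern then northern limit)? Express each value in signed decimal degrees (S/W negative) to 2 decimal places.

-11.00, -10.00

Field M=12, H=7: +12·20° lon, +7·10° lat → SW at lon 60°, lat -20°.
Square 1, 9: +1·2° lon, +9·1° lat → SW at lon 62°, lat -11°.
Cell spans 2° lon × 1° lat.
south -11.00, north -10.00.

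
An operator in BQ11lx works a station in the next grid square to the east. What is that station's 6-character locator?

Longitude subsquare l = 11; +1 → 12 = m.
The latitude characters are unchanged.

BQ11mx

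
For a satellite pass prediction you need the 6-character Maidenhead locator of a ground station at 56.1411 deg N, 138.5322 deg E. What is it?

PO96gd

Add 180° to longitude and 90° to latitude: 318.5322, 146.1411.
Field (20°×10°, letters A–R): 318.5322/20 → 15 → P, 146.1411/10 → 14 → O; chars PO.
Square (2°×1°, digits 0–9): 18.5322/2 → 9, 6.1411/1 → 6; chars 96.
Subsquare (5′×2.5′, letters a–x): 0.5322/0.0833333 → 6 → g, 0.1411/0.0416667 → 3 → d; chars gd.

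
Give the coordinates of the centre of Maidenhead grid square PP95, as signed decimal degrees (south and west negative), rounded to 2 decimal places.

Field P=15, P=15: +15·20° lon, +15·10° lat → SW at lon 120°, lat 60°.
Square 9, 5: +9·2° lon, +5·1° lat → SW at lon 138°, lat 65°.
Cell spans 2° lon × 1° lat. Centre is SW corner plus half of each.
latitude 65.50, longitude 139.00.

65.50, 139.00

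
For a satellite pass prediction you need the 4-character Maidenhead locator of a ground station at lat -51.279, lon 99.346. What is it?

Shift to the Maidenhead origin (180°W, 90°S): lon 279.35, lat 38.72.
Field: lon ⌊279.35/20⌋ = 13 → N; lat ⌊38.72/10⌋ = 3 → D.
Square: lon ⌊19.35/2⌋ = 9; lat ⌊8.72/1⌋ = 8.

ND98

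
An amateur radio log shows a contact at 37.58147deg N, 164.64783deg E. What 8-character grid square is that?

RM27hn79

Offset from 180°W / 90°S: lon 344.64783°, lat 127.58147°.
Field (20°×10°, letters A–R): 344.64783/20 → 17 → R, 127.58147/10 → 12 → M; chars RM.
Square (2°×1°, digits 0–9): 4.64783/2 → 2, 7.58147/1 → 7; chars 27.
Subsquare (5′×2.5′, letters a–x): 0.64783/0.0833333 → 7 → h, 0.58147/0.0416667 → 13 → n; chars hn.
Extended square (30″×15″, digits 0–9): 0.06450/0.00833333 → 7, 0.03980/0.00416667 → 9; chars 79.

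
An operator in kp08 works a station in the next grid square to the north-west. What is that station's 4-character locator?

JP99

Longitude square 0; −1 → -1, wraps to 9, carry into field.
Longitude field K = 10; −1 → 9 = J.
Latitude square 8; +1 → 9.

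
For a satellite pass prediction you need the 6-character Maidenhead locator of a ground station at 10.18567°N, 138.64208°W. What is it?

CK00qe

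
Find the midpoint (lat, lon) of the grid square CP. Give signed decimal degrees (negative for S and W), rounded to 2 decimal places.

65.00, -130.00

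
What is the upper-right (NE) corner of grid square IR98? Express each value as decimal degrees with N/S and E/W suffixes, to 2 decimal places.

Field I=8, R=17: +8·20° lon, +17·10° lat → SW at lon -20°, lat 80°.
Square 9, 8: +9·2° lon, +8·1° lat → SW at lon -2°, lat 88°.
Cell spans 2° lon × 1° lat. NE corner is SW corner plus one full cell.
latitude 89.00° N, longitude 0.00° E.

89.00° N, 0.00° E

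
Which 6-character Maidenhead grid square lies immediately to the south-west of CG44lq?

CG44kp

Longitude subsquare l = 11; −1 → 10 = k.
Latitude subsquare q = 16; −1 → 15 = p.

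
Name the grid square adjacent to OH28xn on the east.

Longitude subsquare x = 23; +1 → 24, wraps to 0 = a, carry into square.
Longitude square 2; +1 → 3.
The latitude characters are unchanged.

OH38an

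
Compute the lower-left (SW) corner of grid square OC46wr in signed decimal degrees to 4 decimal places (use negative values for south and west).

Field O=14, C=2: +14·20° lon, +2·10° lat → SW at lon 100°, lat -70°.
Square 4, 6: +4·2° lon, +6·1° lat → SW at lon 108°, lat -64°.
Subsquare w=22, r=17: +22·0.0833333° lon, +17·0.0416667° lat → SW at lon 109.833°, lat -63.2917°.
latitude -63.2917, longitude 109.8333.

-63.2917, 109.8333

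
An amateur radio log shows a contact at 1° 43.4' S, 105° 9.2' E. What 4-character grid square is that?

Add 180° to longitude and 90° to latitude: 285.15, 88.28.
Field: lon ⌊285.15/20⌋ = 14 → O; lat ⌊88.28/10⌋ = 8 → I.
Square: lon ⌊5.15/2⌋ = 2; lat ⌊8.28/1⌋ = 8.

OI28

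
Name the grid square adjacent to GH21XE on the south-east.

GH31ad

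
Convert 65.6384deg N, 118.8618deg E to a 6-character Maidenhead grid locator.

Add 180° to longitude and 90° to latitude: 298.8618, 155.6384.
Field (20°×10°, letters A–R): lon ⌊298.8618/20⌋ = 14 → O; lat ⌊155.6384/10⌋ = 15 → P.
Square (2°×1°, digits 0–9): lon ⌊18.8618/2⌋ = 9; lat ⌊5.6384/1⌋ = 5.
Subsquare (5′×2.5′, letters a–x): lon ⌊0.8618/0.0833333⌋ = 10 → k; lat ⌊0.6384/0.0416667⌋ = 15 → p.

OP95kp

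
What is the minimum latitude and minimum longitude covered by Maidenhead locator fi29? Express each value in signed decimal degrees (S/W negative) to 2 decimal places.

-1.00, -76.00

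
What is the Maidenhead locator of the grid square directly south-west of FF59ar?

FF49xq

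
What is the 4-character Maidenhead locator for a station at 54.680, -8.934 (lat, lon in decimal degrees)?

IO54

Shift to the Maidenhead origin (180°W, 90°S): lon 171.07, lat 144.68.
Field: lon ⌊171.07/20⌋ = 8 → I; lat ⌊144.68/10⌋ = 14 → O.
Square: lon ⌊11.07/2⌋ = 5; lat ⌊4.68/1⌋ = 4.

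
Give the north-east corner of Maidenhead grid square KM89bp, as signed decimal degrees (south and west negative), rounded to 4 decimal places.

39.6667, 36.1667

Field K=10, M=12: +10·20° lon, +12·10° lat → SW at lon 20°, lat 30°.
Square 8, 9: +8·2° lon, +9·1° lat → SW at lon 36°, lat 39°.
Subsquare b=1, p=15: +1·0.0833333° lon, +15·0.0416667° lat → SW at lon 36.0833°, lat 39.625°.
Cell spans 0.0833333° lon × 0.0416667° lat. NE corner is SW corner plus one full cell.
latitude 39.6667, longitude 36.1667.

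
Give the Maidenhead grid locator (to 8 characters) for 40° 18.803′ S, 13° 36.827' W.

IE39eq64

Shift to the Maidenhead origin (180°W, 90°S): lon 166.38622, lat 49.68662.
Field: lon ⌊166.38622/20⌋ = 8 → I; lat ⌊49.68662/10⌋ = 4 → E.
Square: lon ⌊6.38622/2⌋ = 3; lat ⌊9.68662/1⌋ = 9.
Subsquare: lon ⌊0.38622/0.0833333⌋ = 4 → e; lat ⌊0.68662/0.0416667⌋ = 16 → q.
Extended square: lon ⌊0.05288/0.00833333⌋ = 6; lat ⌊0.01995/0.00416667⌋ = 4.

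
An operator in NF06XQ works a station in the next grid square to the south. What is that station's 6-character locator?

Latitude subsquare q = 16; −1 → 15 = p.
The longitude characters are unchanged.

NF06xp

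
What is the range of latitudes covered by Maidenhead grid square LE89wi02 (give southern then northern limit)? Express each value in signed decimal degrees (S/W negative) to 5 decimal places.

Field L=11, E=4: +11·20° lon, +4·10° lat → SW at lon 40°, lat -50°.
Square 8, 9: +8·2° lon, +9·1° lat → SW at lon 56°, lat -41°.
Subsquare w=22, i=8: +22·0.0833333° lon, +8·0.0416667° lat → SW at lon 57.8333°, lat -40.6667°.
Extended square 0, 2: +0·0.00833333° lon, +2·0.00416667° lat → SW at lon 57.8333°, lat -40.6583°.
Cell spans 0.00833333° lon × 0.00416667° lat.
south -40.65833, north -40.65417.

-40.65833, -40.65417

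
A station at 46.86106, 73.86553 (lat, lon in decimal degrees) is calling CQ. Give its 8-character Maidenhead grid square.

MN66wu36

Add 180° to longitude and 90° to latitude: 253.86553, 136.86106.
Field (20°×10°, letters A–R): lon ⌊253.86553/20⌋ = 12 → M; lat ⌊136.86106/10⌋ = 13 → N.
Square (2°×1°, digits 0–9): lon ⌊13.86553/2⌋ = 6; lat ⌊6.86106/1⌋ = 6.
Subsquare (5′×2.5′, letters a–x): lon ⌊1.86553/0.0833333⌋ = 22 → w; lat ⌊0.86106/0.0416667⌋ = 20 → u.
Extended square (30″×15″, digits 0–9): lon ⌊0.03220/0.00833333⌋ = 3; lat ⌊0.02773/0.00416667⌋ = 6.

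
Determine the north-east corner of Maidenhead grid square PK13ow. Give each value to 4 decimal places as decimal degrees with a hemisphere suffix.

Field P=15, K=10: +15·20° lon, +10·10° lat → SW at lon 120°, lat 10°.
Square 1, 3: +1·2° lon, +3·1° lat → SW at lon 122°, lat 13°.
Subsquare o=14, w=22: +14·0.0833333° lon, +22·0.0416667° lat → SW at lon 123.167°, lat 13.9167°.
Cell spans 0.0833333° lon × 0.0416667° lat. NE corner is SW corner plus one full cell.
latitude 13.9583° N, longitude 123.2500° E.

13.9583° N, 123.2500° E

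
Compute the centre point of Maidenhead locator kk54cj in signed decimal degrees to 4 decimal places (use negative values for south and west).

14.3958, 30.2083

Field K=10, K=10: +10·20° lon, +10·10° lat → SW at lon 20°, lat 10°.
Square 5, 4: +5·2° lon, +4·1° lat → SW at lon 30°, lat 14°.
Subsquare c=2, j=9: +2·0.0833333° lon, +9·0.0416667° lat → SW at lon 30.1667°, lat 14.375°.
Cell spans 0.0833333° lon × 0.0416667° lat. Centre is SW corner plus half of each.
latitude 14.3958, longitude 30.2083.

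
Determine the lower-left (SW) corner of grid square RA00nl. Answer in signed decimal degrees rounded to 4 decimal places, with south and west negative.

-89.5417, 161.0833

Field R=17, A=0: +17·20° lon, +0·10° lat → SW at lon 160°, lat -90°.
Square 0, 0: +0·2° lon, +0·1° lat → SW at lon 160°, lat -90°.
Subsquare n=13, l=11: +13·0.0833333° lon, +11·0.0416667° lat → SW at lon 161.083°, lat -89.5417°.
latitude -89.5417, longitude 161.0833.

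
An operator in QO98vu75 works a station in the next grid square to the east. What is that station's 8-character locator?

QO98vu85

Longitude extended square 7; +1 → 8.
The latitude characters are unchanged.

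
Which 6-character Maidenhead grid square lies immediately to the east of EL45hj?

EL45ij

Longitude subsquare h = 7; +1 → 8 = i.
The latitude characters are unchanged.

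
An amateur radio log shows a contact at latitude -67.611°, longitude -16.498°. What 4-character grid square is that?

IC12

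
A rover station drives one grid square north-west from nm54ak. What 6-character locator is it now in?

NM44xl

Longitude subsquare a = 0; −1 → -1, wraps to 23 = x, carry into square.
Longitude square 5; −1 → 4.
Latitude subsquare k = 10; +1 → 11 = l.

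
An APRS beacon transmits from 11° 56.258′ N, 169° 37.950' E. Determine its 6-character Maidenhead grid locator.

Add 180° to longitude and 90° to latitude: 349.6325, 101.9376.
Field: 349.6325/20 → 17 → R, 101.9376/10 → 10 → K; chars RK.
Square: 9.6325/2 → 4, 1.9376/1 → 1; chars 41.
Subsquare: 1.6325/0.0833333 → 19 → t, 0.9376/0.0416667 → 22 → w; chars tw.

RK41tw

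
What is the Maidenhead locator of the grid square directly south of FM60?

FL69

Latitude square 0; −1 → -1, wraps to 9, carry into field.
Latitude field M = 12; −1 → 11 = L.
The longitude characters are unchanged.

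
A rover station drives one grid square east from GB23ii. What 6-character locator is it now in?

GB23ji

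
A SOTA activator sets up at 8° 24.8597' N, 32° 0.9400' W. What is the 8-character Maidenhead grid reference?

Offset from 180°W / 90°S: lon 147.98433°, lat 98.41433°.
Field (20°×10°, letters A–R): lon ⌊147.98433/20⌋ = 7 → H; lat ⌊98.41433/10⌋ = 9 → J.
Square (2°×1°, digits 0–9): lon ⌊7.98433/2⌋ = 3; lat ⌊8.41433/1⌋ = 8.
Subsquare (5′×2.5′, letters a–x): lon ⌊1.98433/0.0833333⌋ = 23 → x; lat ⌊0.41433/0.0416667⌋ = 9 → j.
Extended square (30″×15″, digits 0–9): lon ⌊0.06767/0.00833333⌋ = 8; lat ⌊0.03933/0.00416667⌋ = 9.

HJ38xj89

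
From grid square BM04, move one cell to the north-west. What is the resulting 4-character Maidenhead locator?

AM95

Longitude square 0; −1 → -1, wraps to 9, carry into field.
Longitude field B = 1; −1 → 0 = A.
Latitude square 4; +1 → 5.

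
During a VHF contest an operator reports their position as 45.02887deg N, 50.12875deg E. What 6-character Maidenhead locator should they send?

LN55ba

Shift to the Maidenhead origin (180°W, 90°S): lon 230.1287, lat 135.0289.
Field: lon ⌊230.1287/20⌋ = 11 → L; lat ⌊135.0289/10⌋ = 13 → N.
Square: lon ⌊10.1287/2⌋ = 5; lat ⌊5.0289/1⌋ = 5.
Subsquare: lon ⌊0.1287/0.0833333⌋ = 1 → b; lat ⌊0.0289/0.0416667⌋ = 0 → a.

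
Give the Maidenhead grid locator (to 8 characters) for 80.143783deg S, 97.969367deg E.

NA89xu65

Add 180° to longitude and 90° to latitude: 277.96937, 9.85622.
Field: lon ⌊277.96937/20⌋ = 13 → N; lat ⌊9.85622/10⌋ = 0 → A.
Square: lon ⌊17.96937/2⌋ = 8; lat ⌊9.85622/1⌋ = 9.
Subsquare: lon ⌊1.96937/0.0833333⌋ = 23 → x; lat ⌊0.85622/0.0416667⌋ = 20 → u.
Extended square: lon ⌊0.05270/0.00833333⌋ = 6; lat ⌊0.02288/0.00416667⌋ = 5.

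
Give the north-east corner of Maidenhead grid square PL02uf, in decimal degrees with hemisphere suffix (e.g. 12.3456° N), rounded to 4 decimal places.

Field P=15, L=11: +15·20° lon, +11·10° lat → SW at lon 120°, lat 20°.
Square 0, 2: +0·2° lon, +2·1° lat → SW at lon 120°, lat 22°.
Subsquare u=20, f=5: +20·0.0833333° lon, +5·0.0416667° lat → SW at lon 121.667°, lat 22.2083°.
Cell spans 0.0833333° lon × 0.0416667° lat. NE corner is SW corner plus one full cell.
latitude 22.2500° N, longitude 121.7500° E.

22.2500° N, 121.7500° E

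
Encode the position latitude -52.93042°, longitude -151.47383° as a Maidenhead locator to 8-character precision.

BD47gb36

Shift to the Maidenhead origin (180°W, 90°S): lon 28.52617, lat 37.06958.
Field (20°×10°, letters A–R): lon ⌊28.52617/20⌋ = 1 → B; lat ⌊37.06958/10⌋ = 3 → D.
Square (2°×1°, digits 0–9): lon ⌊8.52617/2⌋ = 4; lat ⌊7.06958/1⌋ = 7.
Subsquare (5′×2.5′, letters a–x): lon ⌊0.52617/0.0833333⌋ = 6 → g; lat ⌊0.06958/0.0416667⌋ = 1 → b.
Extended square (30″×15″, digits 0–9): lon ⌊0.02617/0.00833333⌋ = 3; lat ⌊0.02791/0.00416667⌋ = 6.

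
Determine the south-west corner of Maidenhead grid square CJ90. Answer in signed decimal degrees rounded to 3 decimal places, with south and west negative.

0.000, -122.000

Field C=2, J=9: +2·20° lon, +9·10° lat → SW at lon -140°, lat 0°.
Square 9, 0: +9·2° lon, +0·1° lat → SW at lon -122°, lat 0°.
latitude 0.000, longitude -122.000.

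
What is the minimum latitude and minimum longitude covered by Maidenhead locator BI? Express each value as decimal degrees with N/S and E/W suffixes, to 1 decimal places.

Field B=1, I=8: +1·20° lon, +8·10° lat → SW at lon -160°, lat -10°.
latitude 10.0° S, longitude 160.0° W.

10.0° S, 160.0° W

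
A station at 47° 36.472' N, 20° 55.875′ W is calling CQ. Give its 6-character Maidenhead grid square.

Add 180° to longitude and 90° to latitude: 159.0687, 137.6079.
Field: lon ⌊159.0687/20⌋ = 7 → H; lat ⌊137.6079/10⌋ = 13 → N.
Square: lon ⌊19.0687/2⌋ = 9; lat ⌊7.6079/1⌋ = 7.
Subsquare: lon ⌊1.0687/0.0833333⌋ = 12 → m; lat ⌊0.6079/0.0416667⌋ = 14 → o.

HN97mo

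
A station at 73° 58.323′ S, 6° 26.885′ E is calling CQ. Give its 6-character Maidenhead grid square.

Shift to the Maidenhead origin (180°W, 90°S): lon 186.4481, lat 16.0280.
Field (20°×10°, letters A–R): 186.4481/20 → 9 → J, 16.0280/10 → 1 → B; chars JB.
Square (2°×1°, digits 0–9): 6.4481/2 → 3, 6.0280/1 → 6; chars 36.
Subsquare (5′×2.5′, letters a–x): 0.4481/0.0833333 → 5 → f, 0.0280/0.0416667 → 0 → a; chars fa.

JB36fa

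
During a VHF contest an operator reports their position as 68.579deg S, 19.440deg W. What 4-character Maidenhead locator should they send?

IC01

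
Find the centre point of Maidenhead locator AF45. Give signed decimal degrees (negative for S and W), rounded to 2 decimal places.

-34.50, -171.00

Field A=0, F=5: +0·20° lon, +5·10° lat → SW at lon -180°, lat -40°.
Square 4, 5: +4·2° lon, +5·1° lat → SW at lon -172°, lat -35°.
Cell spans 2° lon × 1° lat. Centre is SW corner plus half of each.
latitude -34.50, longitude -171.00.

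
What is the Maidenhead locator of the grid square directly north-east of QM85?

QM96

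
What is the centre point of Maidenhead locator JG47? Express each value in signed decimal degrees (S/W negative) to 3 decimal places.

Field J=9, G=6: +9·20° lon, +6·10° lat → SW at lon 0°, lat -30°.
Square 4, 7: +4·2° lon, +7·1° lat → SW at lon 8°, lat -23°.
Cell spans 2° lon × 1° lat. Centre is SW corner plus half of each.
latitude -22.500, longitude 9.000.

-22.500, 9.000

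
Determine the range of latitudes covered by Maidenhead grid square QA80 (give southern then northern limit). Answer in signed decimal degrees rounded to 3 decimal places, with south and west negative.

-90.000, -89.000

Field Q=16, A=0: +16·20° lon, +0·10° lat → SW at lon 140°, lat -90°.
Square 8, 0: +8·2° lon, +0·1° lat → SW at lon 156°, lat -90°.
Cell spans 2° lon × 1° lat.
south -90.000, north -89.000.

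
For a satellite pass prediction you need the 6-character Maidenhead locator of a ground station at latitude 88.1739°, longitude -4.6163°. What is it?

IR78qe

Offset from 180°W / 90°S: lon 175.3837°, lat 178.1739°.
Field: 175.3837/20 → 8 → I, 178.1739/10 → 17 → R; chars IR.
Square: 15.3837/2 → 7, 8.1739/1 → 8; chars 78.
Subsquare: 1.3837/0.0833333 → 16 → q, 0.1739/0.0416667 → 4 → e; chars qe.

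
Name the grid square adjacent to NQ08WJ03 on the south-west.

NQ08vj92

Longitude extended square 0; −1 → -1, wraps to 9, carry into subsquare.
Longitude subsquare w = 22; −1 → 21 = v.
Latitude extended square 3; −1 → 2.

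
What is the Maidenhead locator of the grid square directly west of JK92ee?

Longitude subsquare e = 4; −1 → 3 = d.
The latitude characters are unchanged.

JK92de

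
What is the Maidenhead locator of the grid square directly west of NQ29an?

NQ19xn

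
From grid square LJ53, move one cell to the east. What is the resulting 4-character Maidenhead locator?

LJ63

Longitude square 5; +1 → 6.
The latitude characters are unchanged.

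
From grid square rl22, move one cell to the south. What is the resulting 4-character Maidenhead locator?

RL21

Latitude square 2; −1 → 1.
The longitude characters are unchanged.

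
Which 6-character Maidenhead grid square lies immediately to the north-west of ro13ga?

RO13fb

Longitude subsquare g = 6; −1 → 5 = f.
Latitude subsquare a = 0; +1 → 1 = b.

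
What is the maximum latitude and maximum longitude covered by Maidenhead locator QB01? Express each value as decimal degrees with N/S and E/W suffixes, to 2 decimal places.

Field Q=16, B=1: +16·20° lon, +1·10° lat → SW at lon 140°, lat -80°.
Square 0, 1: +0·2° lon, +1·1° lat → SW at lon 140°, lat -79°.
Cell spans 2° lon × 1° lat. NE corner is SW corner plus one full cell.
latitude 78.00° S, longitude 142.00° E.

78.00° S, 142.00° E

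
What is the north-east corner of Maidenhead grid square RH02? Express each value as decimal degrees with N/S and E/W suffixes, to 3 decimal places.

Field R=17, H=7: +17·20° lon, +7·10° lat → SW at lon 160°, lat -20°.
Square 0, 2: +0·2° lon, +2·1° lat → SW at lon 160°, lat -18°.
Cell spans 2° lon × 1° lat. NE corner is SW corner plus one full cell.
latitude 17.000° S, longitude 162.000° E.

17.000° S, 162.000° E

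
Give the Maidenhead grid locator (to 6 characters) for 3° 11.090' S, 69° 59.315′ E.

MI46xt

Add 180° to longitude and 90° to latitude: 249.9886, 86.8152.
Field (20°×10°, letters A–R): 249.9886/20 → 12 → M, 86.8152/10 → 8 → I; chars MI.
Square (2°×1°, digits 0–9): 9.9886/2 → 4, 6.8152/1 → 6; chars 46.
Subsquare (5′×2.5′, letters a–x): 1.9886/0.0833333 → 23 → x, 0.8152/0.0416667 → 19 → t; chars xt.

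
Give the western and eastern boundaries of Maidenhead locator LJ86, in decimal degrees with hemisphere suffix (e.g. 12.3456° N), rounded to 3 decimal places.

56.000° E, 58.000° E

Field L=11, J=9: +11·20° lon, +9·10° lat → SW at lon 40°, lat 0°.
Square 8, 6: +8·2° lon, +6·1° lat → SW at lon 56°, lat 6°.
Cell spans 2° lon × 1° lat.
west 56.000° E, east 58.000° E.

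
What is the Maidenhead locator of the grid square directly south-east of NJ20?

NI39

Longitude square 2; +1 → 3.
Latitude square 0; −1 → -1, wraps to 9, carry into field.
Latitude field J = 9; −1 → 8 = I.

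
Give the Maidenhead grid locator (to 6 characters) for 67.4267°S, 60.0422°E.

MC02an

Offset from 180°W / 90°S: lon 240.0422°, lat 22.5733°.
Field: 240.0422/20 → 12 → M, 22.5733/10 → 2 → C; chars MC.
Square: 0.0422/2 → 0, 2.5733/1 → 2; chars 02.
Subsquare: 0.0422/0.0833333 → 0 → a, 0.5733/0.0416667 → 13 → n; chars an.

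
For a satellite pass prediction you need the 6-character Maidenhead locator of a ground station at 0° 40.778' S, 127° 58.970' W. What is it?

CI69ah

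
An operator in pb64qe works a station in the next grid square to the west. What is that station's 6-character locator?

PB64pe

Longitude subsquare q = 16; −1 → 15 = p.
The latitude characters are unchanged.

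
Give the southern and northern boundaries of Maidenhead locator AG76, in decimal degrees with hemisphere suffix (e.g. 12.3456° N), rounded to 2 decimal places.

24.00° S, 23.00° S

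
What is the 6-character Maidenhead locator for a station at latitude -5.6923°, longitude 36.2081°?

Add 180° to longitude and 90° to latitude: 216.2081, 84.3077.
Field: lon ⌊216.2081/20⌋ = 10 → K; lat ⌊84.3077/10⌋ = 8 → I.
Square: lon ⌊16.2081/2⌋ = 8; lat ⌊4.3077/1⌋ = 4.
Subsquare: lon ⌊0.2081/0.0833333⌋ = 2 → c; lat ⌊0.3077/0.0416667⌋ = 7 → h.

KI84ch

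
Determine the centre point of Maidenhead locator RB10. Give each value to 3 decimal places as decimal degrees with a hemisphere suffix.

79.500° S, 163.000° E

Field R=17, B=1: +17·20° lon, +1·10° lat → SW at lon 160°, lat -80°.
Square 1, 0: +1·2° lon, +0·1° lat → SW at lon 162°, lat -80°.
Cell spans 2° lon × 1° lat. Centre is SW corner plus half of each.
latitude 79.500° S, longitude 163.000° E.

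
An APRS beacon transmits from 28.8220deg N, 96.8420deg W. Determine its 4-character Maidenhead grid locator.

EL18

Shift to the Maidenhead origin (180°W, 90°S): lon 83.16, lat 118.82.
Field (20°×10°, letters A–R): 83.16/20 → 4 → E, 118.82/10 → 11 → L; chars EL.
Square (2°×1°, digits 0–9): 3.16/2 → 1, 8.82/1 → 8; chars 18.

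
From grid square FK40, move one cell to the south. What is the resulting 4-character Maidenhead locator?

FJ49

Latitude square 0; −1 → -1, wraps to 9, carry into field.
Latitude field K = 10; −1 → 9 = J.
The longitude characters are unchanged.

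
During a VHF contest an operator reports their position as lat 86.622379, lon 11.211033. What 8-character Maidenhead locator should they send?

JR56oo59

Offset from 180°W / 90°S: lon 191.21103°, lat 176.62238°.
Field: lon ⌊191.21103/20⌋ = 9 → J; lat ⌊176.62238/10⌋ = 17 → R.
Square: lon ⌊11.21103/2⌋ = 5; lat ⌊6.62238/1⌋ = 6.
Subsquare: lon ⌊1.21103/0.0833333⌋ = 14 → o; lat ⌊0.62238/0.0416667⌋ = 14 → o.
Extended square: lon ⌊0.04437/0.00833333⌋ = 5; lat ⌊0.03905/0.00416667⌋ = 9.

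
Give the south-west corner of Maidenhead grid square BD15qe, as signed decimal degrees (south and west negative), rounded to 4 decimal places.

-54.8333, -156.6667

Field B=1, D=3: +1·20° lon, +3·10° lat → SW at lon -160°, lat -60°.
Square 1, 5: +1·2° lon, +5·1° lat → SW at lon -158°, lat -55°.
Subsquare q=16, e=4: +16·0.0833333° lon, +4·0.0416667° lat → SW at lon -156.667°, lat -54.8333°.
latitude -54.8333, longitude -156.6667.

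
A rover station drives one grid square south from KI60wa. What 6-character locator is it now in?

KH69wx

Latitude subsquare a = 0; −1 → -1, wraps to 23 = x, carry into square.
Latitude square 0; −1 → -1, wraps to 9, carry into field.
Latitude field I = 8; −1 → 7 = H.
The longitude characters are unchanged.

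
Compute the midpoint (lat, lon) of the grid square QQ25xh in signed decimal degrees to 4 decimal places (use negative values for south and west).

75.3125, 145.9583

Field Q=16, Q=16: +16·20° lon, +16·10° lat → SW at lon 140°, lat 70°.
Square 2, 5: +2·2° lon, +5·1° lat → SW at lon 144°, lat 75°.
Subsquare x=23, h=7: +23·0.0833333° lon, +7·0.0416667° lat → SW at lon 145.917°, lat 75.2917°.
Cell spans 0.0833333° lon × 0.0416667° lat. Centre is SW corner plus half of each.
latitude 75.3125, longitude 145.9583.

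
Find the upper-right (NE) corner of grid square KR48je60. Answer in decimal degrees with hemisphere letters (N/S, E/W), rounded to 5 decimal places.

88.17083° N, 28.80833° E

Field K=10, R=17: +10·20° lon, +17·10° lat → SW at lon 20°, lat 80°.
Square 4, 8: +4·2° lon, +8·1° lat → SW at lon 28°, lat 88°.
Subsquare j=9, e=4: +9·0.0833333° lon, +4·0.0416667° lat → SW at lon 28.75°, lat 88.1667°.
Extended square 6, 0: +6·0.00833333° lon, +0·0.00416667° lat → SW at lon 28.8°, lat 88.1667°.
Cell spans 0.00833333° lon × 0.00416667° lat. NE corner is SW corner plus one full cell.
latitude 88.17083° N, longitude 28.80833° E.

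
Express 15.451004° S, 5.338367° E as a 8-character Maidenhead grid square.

JH24qn01

Offset from 180°W / 90°S: lon 185.33837°, lat 74.54900°.
Field: 185.33837/20 → 9 → J, 74.54900/10 → 7 → H; chars JH.
Square: 5.33837/2 → 2, 4.54900/1 → 4; chars 24.
Subsquare: 1.33837/0.0833333 → 16 → q, 0.54900/0.0416667 → 13 → n; chars qn.
Extended square: 0.00503/0.00833333 → 0, 0.00733/0.00416667 → 1; chars 01.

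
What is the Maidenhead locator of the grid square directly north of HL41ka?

Latitude subsquare a = 0; +1 → 1 = b.
The longitude characters are unchanged.

HL41kb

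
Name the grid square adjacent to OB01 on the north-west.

Longitude square 0; −1 → -1, wraps to 9, carry into field.
Longitude field O = 14; −1 → 13 = N.
Latitude square 1; +1 → 2.

NB92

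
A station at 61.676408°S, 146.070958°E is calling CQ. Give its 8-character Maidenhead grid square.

QC38ah87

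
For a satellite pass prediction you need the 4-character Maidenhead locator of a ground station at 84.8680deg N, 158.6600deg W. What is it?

BR04

Offset from 180°W / 90°S: lon 21.34°, lat 174.87°.
Field: lon ⌊21.34/20⌋ = 1 → B; lat ⌊174.87/10⌋ = 17 → R.
Square: lon ⌊1.34/2⌋ = 0; lat ⌊4.87/1⌋ = 4.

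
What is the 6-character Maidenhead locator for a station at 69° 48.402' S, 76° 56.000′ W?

FC10me

Shift to the Maidenhead origin (180°W, 90°S): lon 103.0667, lat 20.1933.
Field: 103.0667/20 → 5 → F, 20.1933/10 → 2 → C; chars FC.
Square: 3.0667/2 → 1, 0.1933/1 → 0; chars 10.
Subsquare: 1.0667/0.0833333 → 12 → m, 0.1933/0.0416667 → 4 → e; chars me.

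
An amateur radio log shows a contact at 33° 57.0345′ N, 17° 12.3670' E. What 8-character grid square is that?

Offset from 180°W / 90°S: lon 197.20612°, lat 123.95058°.
Field (20°×10°, letters A–R): 197.20612/20 → 9 → J, 123.95058/10 → 12 → M; chars JM.
Square (2°×1°, digits 0–9): 17.20612/2 → 8, 3.95058/1 → 3; chars 83.
Subsquare (5′×2.5′, letters a–x): 1.20612/0.0833333 → 14 → o, 0.95058/0.0416667 → 22 → w; chars ow.
Extended square (30″×15″, digits 0–9): 0.03945/0.00833333 → 4, 0.03391/0.00416667 → 8; chars 48.

JM83ow48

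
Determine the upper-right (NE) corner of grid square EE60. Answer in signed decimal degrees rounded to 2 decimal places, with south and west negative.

Field E=4, E=4: +4·20° lon, +4·10° lat → SW at lon -100°, lat -50°.
Square 6, 0: +6·2° lon, +0·1° lat → SW at lon -88°, lat -50°.
Cell spans 2° lon × 1° lat. NE corner is SW corner plus one full cell.
latitude -49.00, longitude -86.00.

-49.00, -86.00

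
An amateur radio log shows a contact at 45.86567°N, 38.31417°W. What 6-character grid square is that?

HN05uu

Offset from 180°W / 90°S: lon 141.6858°, lat 135.8657°.
Field: 141.6858/20 → 7 → H, 135.8657/10 → 13 → N; chars HN.
Square: 1.6858/2 → 0, 5.8657/1 → 5; chars 05.
Subsquare: 1.6858/0.0833333 → 20 → u, 0.8657/0.0416667 → 20 → u; chars uu.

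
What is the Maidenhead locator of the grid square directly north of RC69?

Latitude square 9; +1 → 10, wraps to 0, carry into field.
Latitude field C = 2; +1 → 3 = D.
The longitude characters are unchanged.

RD60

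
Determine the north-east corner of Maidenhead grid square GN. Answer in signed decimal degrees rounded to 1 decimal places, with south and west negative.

50.0, -40.0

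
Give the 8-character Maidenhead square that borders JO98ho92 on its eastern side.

Longitude extended square 9; +1 → 10, wraps to 0, carry into subsquare.
Longitude subsquare h = 7; +1 → 8 = i.
The latitude characters are unchanged.

JO98io02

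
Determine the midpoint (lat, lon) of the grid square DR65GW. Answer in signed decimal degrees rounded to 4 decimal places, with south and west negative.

85.9375, -107.4583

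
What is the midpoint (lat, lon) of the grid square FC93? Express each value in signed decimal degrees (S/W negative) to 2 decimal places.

Field F=5, C=2: +5·20° lon, +2·10° lat → SW at lon -80°, lat -70°.
Square 9, 3: +9·2° lon, +3·1° lat → SW at lon -62°, lat -67°.
Cell spans 2° lon × 1° lat. Centre is SW corner plus half of each.
latitude -66.50, longitude -61.00.

-66.50, -61.00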